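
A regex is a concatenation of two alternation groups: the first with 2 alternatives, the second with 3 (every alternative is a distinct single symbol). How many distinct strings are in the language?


First group: 2 alternatives
Second group: 3 alternatives
Concatenation: each choice from group 1 pairs with each from group 2
Total = 2 x 3 = 6

6


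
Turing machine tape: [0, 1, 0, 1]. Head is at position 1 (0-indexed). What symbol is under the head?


Tape: [0, 1, 0, 1]
Positions: 0 1 2 3
Values:    0 1 0 1
Head at position 1
tape[1] = 1

1


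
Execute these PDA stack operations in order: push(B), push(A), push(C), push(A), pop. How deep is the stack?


Tracing stack operations:
  push(B) -> stack = [B], depth=1
  push(A) -> stack = [B,A], depth=2
  push(C) -> stack = [B,A,C], depth=3
  push(A) -> stack = [B,A,C,A], depth=4
  pop -> removed A, stack = [B,A,C], depth=3
Final depth = 3

3


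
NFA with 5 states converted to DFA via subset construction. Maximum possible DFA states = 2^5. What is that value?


NFA has 5 states
Subset construction: each DFA state = subset of NFA states
Maximum subsets = 2^5
2^5 = 32

32


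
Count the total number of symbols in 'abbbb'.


String: 'abbbb'
Counting characters:
  'a' appears 1 time(s)
  'b' appears 4 time(s)
Total length = 1 + 4 = 5

5


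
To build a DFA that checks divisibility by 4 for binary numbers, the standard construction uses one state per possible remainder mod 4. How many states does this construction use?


Divisibility by 4 is tracked via the remainder mod 4: 0, 1, ..., 3
The construction assigns one state to each remainder
Number of remainders = 4

4


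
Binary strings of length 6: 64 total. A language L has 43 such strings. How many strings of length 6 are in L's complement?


Alphabet: {0,1}
String length: 6
Total strings of length 6 = 2^6 = 64
Strings in L = 43
Complement = total - |L|
= 64 - 43
= 21

21


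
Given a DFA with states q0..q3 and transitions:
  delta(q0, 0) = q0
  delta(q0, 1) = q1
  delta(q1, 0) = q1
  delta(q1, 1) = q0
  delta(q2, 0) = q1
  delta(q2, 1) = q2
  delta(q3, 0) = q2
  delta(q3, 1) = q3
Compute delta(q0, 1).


Looking up transition function:
delta(q0, 1) in the table
Row: q0, Column: 1
Result: q1

q1


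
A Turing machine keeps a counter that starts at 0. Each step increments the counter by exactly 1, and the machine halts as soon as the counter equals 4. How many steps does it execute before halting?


Counter starts at 0. Counting sequence:
  Step 1: counter = 1
  Step 2: counter = 2
  Step 3: counter = 3
  Step 4: counter = 4
Counter reached 4 -> halt
Total steps = 4

4


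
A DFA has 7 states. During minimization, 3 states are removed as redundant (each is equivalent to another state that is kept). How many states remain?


Original DFA: 7 states
Redundant states removed: 3
Minimized states = original - removed
= 7 - 3
= 4

4


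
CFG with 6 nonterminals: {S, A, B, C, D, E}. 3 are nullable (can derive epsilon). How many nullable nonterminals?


Nonterminals: {S, A, B, C, D, E}
A nonterminal is nullable if it can derive epsilon
Counting nullable nonterminals: 3
Total nullable = 3

3


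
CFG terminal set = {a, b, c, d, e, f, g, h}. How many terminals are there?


Terminal symbols: a, b, c, d, e, f, g, h
Counting each: a (#1), b (#2), c (#3), d (#4), e (#5), f (#6), g (#7), h (#8)
Total = 8

8


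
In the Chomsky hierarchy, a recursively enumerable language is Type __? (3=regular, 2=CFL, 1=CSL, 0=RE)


Chomsky hierarchy levels:
  Type 3: Regular (DFA/NFA/regex)
  Type 2: Context-free (PDA)
  Type 1: Context-sensitive
  Type 0: Recursively enumerable (TM)
'recursively enumerable' corresponds to Type 0

0


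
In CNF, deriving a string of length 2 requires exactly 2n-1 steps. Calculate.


Chomsky Normal Form derivation:
String length n = 2
Each step either:
  - Splits a nonterminal into two (n-1 such steps)
  - Converts a nonterminal to terminal (n such steps)
Total = (n-1) + n = 2n - 1
= 2(2) - 1
= 4 - 1
= 3

3


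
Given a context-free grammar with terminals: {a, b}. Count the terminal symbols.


Terminal symbols: a, b
Counting each: a (#1), b (#2)
Total = 2

2


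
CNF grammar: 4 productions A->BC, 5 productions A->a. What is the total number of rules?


CNF allows two rule forms:
  A -> BC (binary): 4 rules
  A -> a (terminal): 5 rules
Total = 4 + 5 = 9

9


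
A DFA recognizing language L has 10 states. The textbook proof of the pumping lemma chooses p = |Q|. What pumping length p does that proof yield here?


Pumping lemma for regular languages (standard proof):
Take p = |Q|, the number of DFA states.
Any string of length >= |Q| passes through |Q|+1 states while reading its first |Q| symbols,
so by pigeonhole some state repeats, giving the loop that can be pumped.
Here |Q| = 10
Therefore the proof uses p = 10

10


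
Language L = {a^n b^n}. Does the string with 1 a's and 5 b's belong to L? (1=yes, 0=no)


Language requires equal numbers of a's and b's
PDA pushes for each 'a', pops for each 'b'
Number of a's = 1
Number of b's = 5
1 != 5 -> Reject

0


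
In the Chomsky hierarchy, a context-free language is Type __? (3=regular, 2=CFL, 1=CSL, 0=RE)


Chomsky hierarchy levels:
  Type 3: Regular (DFA/NFA/regex)
  Type 2: Context-free (PDA)
  Type 1: Context-sensitive
  Type 0: Recursively enumerable (TM)
'context-free' corresponds to Type 2

2


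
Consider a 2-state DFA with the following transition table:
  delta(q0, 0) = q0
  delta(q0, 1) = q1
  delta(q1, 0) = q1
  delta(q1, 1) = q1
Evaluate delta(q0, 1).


Looking up transition function:
delta(q0, 1) in the table
Row: q0, Column: 1
Result: q1

q1


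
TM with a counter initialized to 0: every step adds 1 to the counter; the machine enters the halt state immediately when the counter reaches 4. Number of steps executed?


Counter starts at 0. Counting sequence:
  Step 1: counter = 1
  Step 2: counter = 2
  Step 3: counter = 3
  Step 4: counter = 4
Counter reached 4 -> halt
Total steps = 4

4


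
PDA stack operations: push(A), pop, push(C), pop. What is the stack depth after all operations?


Tracing stack operations:
  push(A) -> stack = [A], depth=1
  pop -> removed A, stack = [], depth=0
  push(C) -> stack = [C], depth=1
  pop -> removed C, stack = [], depth=0
Final depth = 0

0


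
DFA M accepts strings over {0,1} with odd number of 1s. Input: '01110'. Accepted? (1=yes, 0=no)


DFA has 2 states: q_even (start, accept=no) and q_odd
Processing string '01110' character by character:
  Position 0: read '0', 1-count=0 -> q_even (no change)
  Position 1: read '1', 1-count=1 -> q_odd
  Position 2: read '1', 1-count=2 -> q_even
  Position 3: read '1', 1-count=3 -> q_odd
  Position 4: read '0', 1-count=3 -> q_odd (no change)
Final state: q_odd, total 1s = 3 (odd); the DFA requires an odd count -> accept

1


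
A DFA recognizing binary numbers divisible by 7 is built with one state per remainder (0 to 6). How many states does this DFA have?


Divisibility by 7 is tracked via the remainder mod 7: 0, 1, ..., 6
The construction assigns one state to each remainder
Number of remainders = 7

7


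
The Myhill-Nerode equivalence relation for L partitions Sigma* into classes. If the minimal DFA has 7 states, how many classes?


Myhill-Nerode theorem:
Number of equivalence classes = number of states in minimal DFA
Minimal DFA states = 7
Therefore equivalence classes = 7

7


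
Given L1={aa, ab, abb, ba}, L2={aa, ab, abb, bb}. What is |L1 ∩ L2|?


L1 = {aa, ab, abb, ba}
L2 = {aa, ab, abb, bb}
Checking each string in L1 against L2:
  'aa': in L2? Yes
  'ab': in L2? Yes
  'abb': in L2? Yes
  'ba': in L2? No
Intersection = {aa, ab, abb}
|L1 ∩ L2| = 3

3


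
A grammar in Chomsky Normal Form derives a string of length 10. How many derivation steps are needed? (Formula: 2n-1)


Chomsky Normal Form derivation:
String length n = 10
Each step either:
  - Splits a nonterminal into two (n-1 such steps)
  - Converts a nonterminal to terminal (n such steps)
Total = (n-1) + n = 2n - 1
= 2(10) - 1
= 20 - 1
= 19

19


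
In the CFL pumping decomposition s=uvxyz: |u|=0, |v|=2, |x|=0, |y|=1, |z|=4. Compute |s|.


|s| = |u| + |v| + |x| + |y| + |z|
= 0 + 2 + 0 + 1 + 4
= 2 + 0 + 5
= 2 + 5
= 7

7


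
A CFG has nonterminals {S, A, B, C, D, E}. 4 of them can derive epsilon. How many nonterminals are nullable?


Nonterminals: {S, A, B, C, D, E}
A nonterminal is nullable if it can derive epsilon
Counting nullable nonterminals: 4
Total nullable = 4

4


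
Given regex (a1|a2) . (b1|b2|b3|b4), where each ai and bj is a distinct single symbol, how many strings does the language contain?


First group: 2 alternatives
Second group: 4 alternatives
Concatenation: each choice from group 1 pairs with each from group 2
Total = 2 x 4 = 8

8


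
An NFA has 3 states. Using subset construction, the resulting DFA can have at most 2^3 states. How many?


NFA has 3 states
Subset construction: each DFA state = subset of NFA states
Maximum subsets = 2^3
2^3 = 8

8


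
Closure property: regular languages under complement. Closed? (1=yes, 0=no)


Regular languages are closed under:
- Union (DFA product construction)
- Intersection (DFA product construction)
- Complement (swap accept/reject states)
- Concatenation (NFA construction)
- Kleene star (NFA construction)
complement is in this list
Therefore: closed

1


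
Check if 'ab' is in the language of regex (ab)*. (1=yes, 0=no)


Pattern: (ab)*
String: 'ab'
Pattern requires: zero or more repetitions of 'ab'
Pairs: ['ab']
All pairs are 'ab'? Yes
Result: 1

1


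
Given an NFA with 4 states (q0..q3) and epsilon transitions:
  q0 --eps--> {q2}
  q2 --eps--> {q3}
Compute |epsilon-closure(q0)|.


Starting from q0
Initialize closure = {q0}
Follow epsilon from q0 -> add q2
Follow epsilon from q2 -> add q3
Final closure: {q0, q2, q3}
Size = 3

3


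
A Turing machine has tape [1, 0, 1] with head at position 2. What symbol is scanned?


Tape: [1, 0, 1]
Positions: 0 1 2
Values:    1 0 1
Head at position 2
tape[2] = 1

1


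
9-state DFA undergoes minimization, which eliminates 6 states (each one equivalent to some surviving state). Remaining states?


Original DFA: 9 states
Redundant states removed: 6
Minimized states = original - removed
= 9 - 6
= 3

3


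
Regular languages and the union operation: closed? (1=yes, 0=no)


Regular languages are closed under all standard operations:
- Union: Yes (product construction)
- Intersection: Yes (product construction)
- Complement: Yes (swap accept/reject)
- Concatenation: Yes (NFA construction)
Operation: union -> Closed

1


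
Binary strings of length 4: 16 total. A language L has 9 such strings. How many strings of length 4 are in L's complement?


Alphabet: {0,1}
String length: 4
Total strings of length 4 = 2^4 = 16
Strings in L = 9
Complement = total - |L|
= 16 - 9
= 7

7


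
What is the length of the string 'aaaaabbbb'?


String: 'aaaaabbbb'
Counting characters:
  'a' appears 5 time(s)
  'b' appears 4 time(s)
Total length = 5 + 4 = 9

9


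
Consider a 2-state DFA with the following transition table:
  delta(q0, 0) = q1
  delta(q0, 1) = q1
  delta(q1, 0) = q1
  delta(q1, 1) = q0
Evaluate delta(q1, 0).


Looking up transition function:
delta(q1, 0) in the table
Row: q1, Column: 0
Result: q1

q1


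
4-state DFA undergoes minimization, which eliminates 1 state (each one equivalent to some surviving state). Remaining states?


Original DFA: 4 states
Redundant states removed: 1
Minimized states = original - removed
= 4 - 1
= 3

3


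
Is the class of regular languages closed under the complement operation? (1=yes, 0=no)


Regular languages are closed under:
- Union (DFA product construction)
- Intersection (DFA product construction)
- Complement (swap accept/reject states)
- Concatenation (NFA construction)
- Kleene star (NFA construction)
complement is in this list
Therefore: closed

1


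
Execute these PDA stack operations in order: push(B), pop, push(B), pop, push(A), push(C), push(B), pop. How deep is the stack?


Tracing stack operations:
  push(B) -> stack = [B], depth=1
  pop -> removed B, stack = [], depth=0
  push(B) -> stack = [B], depth=1
  pop -> removed B, stack = [], depth=0
  push(A) -> stack = [A], depth=1
  push(C) -> stack = [A,C], depth=2
  push(B) -> stack = [A,C,B], depth=3
  pop -> removed B, stack = [A,C], depth=2
Final depth = 2

2


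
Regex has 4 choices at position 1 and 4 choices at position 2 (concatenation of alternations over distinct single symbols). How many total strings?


First group: 4 alternatives
Second group: 4 alternatives
Concatenation: each choice from group 1 pairs with each from group 2
Total = 4 x 4 = 16

16


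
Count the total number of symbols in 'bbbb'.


String: 'bbbb'
Counting characters:
  'b' appears 4 time(s)
Total length = 0 + 4 = 4

4


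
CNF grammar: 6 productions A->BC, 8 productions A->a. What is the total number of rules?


CNF allows two rule forms:
  A -> BC (binary): 6 rules
  A -> a (terminal): 8 rules
Total = 6 + 8 = 14

14


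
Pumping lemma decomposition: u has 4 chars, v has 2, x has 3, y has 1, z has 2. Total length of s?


|s| = |u| + |v| + |x| + |y| + |z|
= 4 + 2 + 3 + 1 + 2
= 6 + 3 + 3
= 9 + 3
= 12

12


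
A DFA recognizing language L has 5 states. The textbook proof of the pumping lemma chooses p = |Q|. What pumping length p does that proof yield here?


Pumping lemma for regular languages (standard proof):
Take p = |Q|, the number of DFA states.
Any string of length >= |Q| passes through |Q|+1 states while reading its first |Q| symbols,
so by pigeonhole some state repeats, giving the loop that can be pumped.
Here |Q| = 5
Therefore the proof uses p = 5

5


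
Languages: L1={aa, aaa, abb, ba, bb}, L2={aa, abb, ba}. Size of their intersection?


L1 = {aa, aaa, abb, ba, bb}
L2 = {aa, abb, ba}
Checking each string in L1 against L2:
  'aa': in L2? Yes
  'aaa': in L2? No
  'abb': in L2? Yes
  'ba': in L2? Yes
  'bb': in L2? No
Intersection = {aa, abb, ba}
|L1 ∩ L2| = 3

3


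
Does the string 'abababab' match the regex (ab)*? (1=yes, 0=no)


Pattern: (ab)*
String: 'abababab'
Pattern requires: zero or more repetitions of 'ab'
Pairs: ['ab', 'ab', 'ab', 'ab']
All pairs are 'ab'? Yes
Result: 1

1


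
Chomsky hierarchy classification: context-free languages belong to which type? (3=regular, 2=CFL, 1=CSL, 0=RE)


Chomsky hierarchy levels:
  Type 3: Regular (DFA/NFA/regex)
  Type 2: Context-free (PDA)
  Type 1: Context-sensitive
  Type 0: Recursively enumerable (TM)
'context-free' corresponds to Type 2

2


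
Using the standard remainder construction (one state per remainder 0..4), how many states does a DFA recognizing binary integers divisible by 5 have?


Divisibility by 5 is tracked via the remainder mod 5: 0, 1, ..., 4
The construction assigns one state to each remainder
Number of remainders = 5

5


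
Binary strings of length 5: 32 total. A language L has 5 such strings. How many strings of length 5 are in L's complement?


Alphabet: {0,1}
String length: 5
Total strings of length 5 = 2^5 = 32
Strings in L = 5
Complement = total - |L|
= 32 - 5
= 27

27


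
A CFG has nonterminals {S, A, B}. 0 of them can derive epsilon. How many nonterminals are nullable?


Nonterminals: {S, A, B}
A nonterminal is nullable if it can derive epsilon
Counting nullable nonterminals: 0
Total nullable = 0

0


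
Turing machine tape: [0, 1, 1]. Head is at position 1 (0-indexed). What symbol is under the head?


Tape: [0, 1, 1]
Positions: 0 1 2
Values:    0 1 1
Head at position 1
tape[1] = 1

1


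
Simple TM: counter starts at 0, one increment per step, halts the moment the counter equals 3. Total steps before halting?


Counter starts at 0. Counting sequence:
  Step 1: counter = 1
  Step 2: counter = 2
  Step 3: counter = 3
Counter reached 3 -> halt
Total steps = 3

3


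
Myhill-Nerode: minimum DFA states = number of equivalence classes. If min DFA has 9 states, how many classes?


Myhill-Nerode theorem:
Number of equivalence classes = number of states in minimal DFA
Minimal DFA states = 9
Therefore equivalence classes = 9

9


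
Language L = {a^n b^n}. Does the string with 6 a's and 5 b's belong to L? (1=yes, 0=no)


Language requires equal numbers of a's and b's
PDA pushes for each 'a', pops for each 'b'
Number of a's = 6
Number of b's = 5
6 != 5 -> Reject

0


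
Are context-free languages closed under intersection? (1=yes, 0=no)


CFL closure properties:
  Closed under: union, concatenation, Kleene star
  NOT closed under: intersection, complement
Operation 'intersection' is in not-closed list -> No (not closed)

0


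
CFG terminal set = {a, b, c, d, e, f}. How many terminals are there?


Terminal symbols: a, b, c, d, e, f
Counting each: a (#1), b (#2), c (#3), d (#4), e (#5), f (#6)
Total = 6

6


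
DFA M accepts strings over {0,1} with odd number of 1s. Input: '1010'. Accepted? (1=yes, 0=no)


DFA has 2 states: q_even (start, accept=no) and q_odd
Processing string '1010' character by character:
  Position 0: read '1', 1-count=1 -> q_odd
  Position 1: read '0', 1-count=1 -> q_odd (no change)
  Position 2: read '1', 1-count=2 -> q_even
  Position 3: read '0', 1-count=2 -> q_even (no change)
Final state: q_even, total 1s = 2 (even); the DFA requires an odd count -> reject

0


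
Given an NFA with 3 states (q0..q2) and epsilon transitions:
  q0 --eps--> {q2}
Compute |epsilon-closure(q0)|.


Starting from q0
Initialize closure = {q0}
Follow epsilon from q0 -> add q2
Final closure: {q0, q2}
Size = 2

2


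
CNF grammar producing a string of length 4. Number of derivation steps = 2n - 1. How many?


Chomsky Normal Form derivation:
String length n = 4
Each step either:
  - Splits a nonterminal into two (n-1 such steps)
  - Converts a nonterminal to terminal (n such steps)
Total = (n-1) + n = 2n - 1
= 2(4) - 1
= 8 - 1
= 7

7


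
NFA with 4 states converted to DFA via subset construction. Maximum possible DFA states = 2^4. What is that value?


NFA has 4 states
Subset construction: each DFA state = subset of NFA states
Maximum subsets = 2^4
2^4 = 16

16


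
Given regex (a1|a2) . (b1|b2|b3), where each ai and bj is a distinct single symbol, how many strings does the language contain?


First group: 2 alternatives
Second group: 3 alternatives
Concatenation: each choice from group 1 pairs with each from group 2
Total = 2 x 3 = 6

6


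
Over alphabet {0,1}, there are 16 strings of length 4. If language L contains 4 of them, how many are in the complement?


Alphabet: {0,1}
String length: 4
Total strings of length 4 = 2^4 = 16
Strings in L = 4
Complement = total - |L|
= 16 - 4
= 12

12


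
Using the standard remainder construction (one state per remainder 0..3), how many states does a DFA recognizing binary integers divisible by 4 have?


Divisibility by 4 is tracked via the remainder mod 4: 0, 1, ..., 3
The construction assigns one state to each remainder
Number of remainders = 4

4


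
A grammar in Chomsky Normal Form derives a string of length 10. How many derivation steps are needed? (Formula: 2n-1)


Chomsky Normal Form derivation:
String length n = 10
Each step either:
  - Splits a nonterminal into two (n-1 such steps)
  - Converts a nonterminal to terminal (n such steps)
Total = (n-1) + n = 2n - 1
= 2(10) - 1
= 20 - 1
= 19

19


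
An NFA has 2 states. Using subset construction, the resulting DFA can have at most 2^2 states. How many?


NFA has 2 states
Subset construction: each DFA state = subset of NFA states
Maximum subsets = 2^2
2^2 = 4

4


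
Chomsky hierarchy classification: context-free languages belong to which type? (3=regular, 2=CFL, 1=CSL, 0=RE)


Chomsky hierarchy levels:
  Type 3: Regular (DFA/NFA/regex)
  Type 2: Context-free (PDA)
  Type 1: Context-sensitive
  Type 0: Recursively enumerable (TM)
'context-free' corresponds to Type 2

2


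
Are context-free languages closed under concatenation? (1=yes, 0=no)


CFL closure properties:
  Closed under: union, concatenation, Kleene star
  NOT closed under: intersection, complement
Operation 'concatenation' is in closed list -> Yes (closed)

1


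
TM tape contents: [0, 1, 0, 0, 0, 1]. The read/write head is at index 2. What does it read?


Tape: [0, 1, 0, 0, 0, 1]
Positions: 0 1 2 3 4 5
Values:    0 1 0 0 0 1
Head at position 2
tape[2] = 0

0


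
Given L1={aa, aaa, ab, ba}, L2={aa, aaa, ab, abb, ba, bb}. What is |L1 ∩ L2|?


L1 = {aa, aaa, ab, ba}
L2 = {aa, aaa, ab, abb, ba, bb}
Checking each string in L1 against L2:
  'aa': in L2? Yes
  'aaa': in L2? Yes
  'ab': in L2? Yes
  'ba': in L2? Yes
Intersection = {aa, aaa, ab, ba}
|L1 ∩ L2| = 4

4


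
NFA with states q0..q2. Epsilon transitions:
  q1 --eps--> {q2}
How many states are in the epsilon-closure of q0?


Starting from q0
Initialize closure = {q0}
q0 has no outgoing epsilon transitions -> nothing to add
Final closure: {q0}
Size = 1

1


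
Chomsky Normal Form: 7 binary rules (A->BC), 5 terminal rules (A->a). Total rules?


CNF allows two rule forms:
  A -> BC (binary): 7 rules
  A -> a (terminal): 5 rules
Total = 7 + 5 = 12

12


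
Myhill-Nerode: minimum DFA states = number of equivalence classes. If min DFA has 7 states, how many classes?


Myhill-Nerode theorem:
Number of equivalence classes = number of states in minimal DFA
Minimal DFA states = 7
Therefore equivalence classes = 7

7


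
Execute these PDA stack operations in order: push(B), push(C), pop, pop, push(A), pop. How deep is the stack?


Tracing stack operations:
  push(B) -> stack = [B], depth=1
  push(C) -> stack = [B,C], depth=2
  pop -> removed C, stack = [B], depth=1
  pop -> removed B, stack = [], depth=0
  push(A) -> stack = [A], depth=1
  pop -> removed A, stack = [], depth=0
Final depth = 0

0


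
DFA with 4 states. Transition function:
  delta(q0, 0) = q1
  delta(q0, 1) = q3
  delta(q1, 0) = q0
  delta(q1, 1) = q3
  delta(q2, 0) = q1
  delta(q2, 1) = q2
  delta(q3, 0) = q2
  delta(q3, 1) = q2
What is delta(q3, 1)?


Looking up transition function:
delta(q3, 1) in the table
Row: q3, Column: 1
Result: q2

q2


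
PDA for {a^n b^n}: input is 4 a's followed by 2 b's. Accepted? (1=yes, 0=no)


Language requires equal numbers of a's and b's
PDA pushes for each 'a', pops for each 'b'
Number of a's = 4
Number of b's = 2
4 != 2 -> Reject

0


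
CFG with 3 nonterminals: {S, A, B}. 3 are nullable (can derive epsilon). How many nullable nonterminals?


Nonterminals: {S, A, B}
A nonterminal is nullable if it can derive epsilon
Counting nullable nonterminals: 3
Total nullable = 3

3


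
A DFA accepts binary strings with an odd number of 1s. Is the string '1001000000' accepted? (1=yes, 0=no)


DFA has 2 states: q_even (start, accept=no) and q_odd
Processing string '1001000000' character by character:
  Position 0: read '1', 1-count=1 -> q_odd
  Position 1: read '0', 1-count=1 -> q_odd (no change)
  Position 2: read '0', 1-count=1 -> q_odd (no change)
  Position 3: read '1', 1-count=2 -> q_even
  Position 4: read '0', 1-count=2 -> q_even (no change)
  Position 5: read '0', 1-count=2 -> q_even (no change)
  Position 6: read '0', 1-count=2 -> q_even (no change)
  Position 7: read '0', 1-count=2 -> q_even (no change)
  Position 8: read '0', 1-count=2 -> q_even (no change)
  Position 9: read '0', 1-count=2 -> q_even (no change)
Final state: q_even, total 1s = 2 (even); the DFA requires an odd count -> reject

0


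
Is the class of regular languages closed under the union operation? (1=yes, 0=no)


Regular languages are closed under:
- Union (DFA product construction)
- Intersection (DFA product construction)
- Complement (swap accept/reject states)
- Concatenation (NFA construction)
- Kleene star (NFA construction)
union is in this list
Therefore: closed

1


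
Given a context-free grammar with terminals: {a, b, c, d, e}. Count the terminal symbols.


Terminal symbols: a, b, c, d, e
Counting each: a (#1), b (#2), c (#3), d (#4), e (#5)
Total = 5

5


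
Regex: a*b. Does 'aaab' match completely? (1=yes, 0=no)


Pattern: a*b
String: 'aaab'
Pattern requires: zero or more 'a's followed by exactly one 'b'
Found 3 leading 'a's
Remaining: 'b'
Remaining is exactly 'b' -> match
Result: 1

1


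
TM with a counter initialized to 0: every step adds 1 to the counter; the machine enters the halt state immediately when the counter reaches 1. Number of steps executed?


Counter starts at 0. Counting sequence:
  Step 1: counter = 1
Counter reached 1 -> halt
Total steps = 1

1


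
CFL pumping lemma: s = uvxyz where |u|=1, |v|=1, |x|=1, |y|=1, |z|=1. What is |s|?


|s| = |u| + |v| + |x| + |y| + |z|
= 1 + 1 + 1 + 1 + 1
= 2 + 1 + 2
= 3 + 2
= 5

5


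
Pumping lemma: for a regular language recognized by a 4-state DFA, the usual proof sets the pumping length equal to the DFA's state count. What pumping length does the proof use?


Pumping lemma for regular languages (standard proof):
Take p = |Q|, the number of DFA states.
Any string of length >= |Q| passes through |Q|+1 states while reading its first |Q| symbols,
so by pigeonhole some state repeats, giving the loop that can be pumped.
Here |Q| = 4
Therefore the proof uses p = 4

4


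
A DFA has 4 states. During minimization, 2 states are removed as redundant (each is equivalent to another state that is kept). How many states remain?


Original DFA: 4 states
Redundant states removed: 2
Minimized states = original - removed
= 4 - 2
= 2

2


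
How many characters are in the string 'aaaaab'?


String: 'aaaaab'
Counting characters:
  'a' appears 5 time(s)
  'b' appears 1 time(s)
Total length = 5 + 1 = 6

6


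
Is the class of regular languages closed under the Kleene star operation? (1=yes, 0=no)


Regular languages are closed under:
- Union (DFA product construction)
- Intersection (DFA product construction)
- Complement (swap accept/reject states)
- Concatenation (NFA construction)
- Kleene star (NFA construction)
Kleene star is in this list
Therefore: closed

1


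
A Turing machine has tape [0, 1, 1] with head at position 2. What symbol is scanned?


Tape: [0, 1, 1]
Positions: 0 1 2
Values:    0 1 1
Head at position 2
tape[2] = 1

1


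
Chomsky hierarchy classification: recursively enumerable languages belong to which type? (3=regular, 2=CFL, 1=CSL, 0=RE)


Chomsky hierarchy levels:
  Type 3: Regular (DFA/NFA/regex)
  Type 2: Context-free (PDA)
  Type 1: Context-sensitive
  Type 0: Recursively enumerable (TM)
'recursively enumerable' corresponds to Type 0

0


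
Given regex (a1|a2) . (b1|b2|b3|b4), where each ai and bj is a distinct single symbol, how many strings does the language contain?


First group: 2 alternatives
Second group: 4 alternatives
Concatenation: each choice from group 1 pairs with each from group 2
Total = 2 x 4 = 8

8


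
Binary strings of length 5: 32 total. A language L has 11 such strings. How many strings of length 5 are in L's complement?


Alphabet: {0,1}
String length: 5
Total strings of length 5 = 2^5 = 32
Strings in L = 11
Complement = total - |L|
= 32 - 11
= 21

21


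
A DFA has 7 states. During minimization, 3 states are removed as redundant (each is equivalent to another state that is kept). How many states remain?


Original DFA: 7 states
Redundant states removed: 3
Minimized states = original - removed
= 7 - 3
= 4

4


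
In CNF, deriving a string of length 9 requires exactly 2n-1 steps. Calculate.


Chomsky Normal Form derivation:
String length n = 9
Each step either:
  - Splits a nonterminal into two (n-1 such steps)
  - Converts a nonterminal to terminal (n such steps)
Total = (n-1) + n = 2n - 1
= 2(9) - 1
= 18 - 1
= 17

17


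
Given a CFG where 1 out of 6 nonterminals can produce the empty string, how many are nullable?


Nonterminals: {S, A, B, C, D, E}
A nonterminal is nullable if it can derive epsilon
Counting nullable nonterminals: 1
Total nullable = 1

1


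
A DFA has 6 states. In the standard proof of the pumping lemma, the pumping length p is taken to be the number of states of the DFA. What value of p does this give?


Pumping lemma for regular languages (standard proof):
Take p = |Q|, the number of DFA states.
Any string of length >= |Q| passes through |Q|+1 states while reading its first |Q| symbols,
so by pigeonhole some state repeats, giving the loop that can be pumped.
Here |Q| = 6
Therefore the proof uses p = 6

6


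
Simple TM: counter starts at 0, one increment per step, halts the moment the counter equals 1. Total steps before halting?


Counter starts at 0. Counting sequence:
  Step 1: counter = 1
Counter reached 1 -> halt
Total steps = 1

1


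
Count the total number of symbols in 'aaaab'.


String: 'aaaab'
Counting characters:
  'a' appears 4 time(s)
  'b' appears 1 time(s)
Total length = 4 + 1 = 5

5


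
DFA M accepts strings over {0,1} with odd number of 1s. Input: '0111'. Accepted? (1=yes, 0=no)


DFA has 2 states: q_even (start, accept=no) and q_odd
Processing string '0111' character by character:
  Position 0: read '0', 1-count=0 -> q_even (no change)
  Position 1: read '1', 1-count=1 -> q_odd
  Position 2: read '1', 1-count=2 -> q_even
  Position 3: read '1', 1-count=3 -> q_odd
Final state: q_odd, total 1s = 3 (odd); the DFA requires an odd count -> accept

1


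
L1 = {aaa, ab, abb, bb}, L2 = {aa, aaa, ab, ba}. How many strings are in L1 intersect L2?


L1 = {aaa, ab, abb, bb}
L2 = {aa, aaa, ab, ba}
Checking each string in L1 against L2:
  'aaa': in L2? Yes
  'ab': in L2? Yes
  'abb': in L2? No
  'bb': in L2? No
Intersection = {aaa, ab}
|L1 ∩ L2| = 2

2


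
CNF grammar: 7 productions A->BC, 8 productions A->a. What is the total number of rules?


CNF allows two rule forms:
  A -> BC (binary): 7 rules
  A -> a (terminal): 8 rules
Total = 7 + 8 = 15

15


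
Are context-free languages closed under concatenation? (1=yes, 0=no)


CFL closure properties:
  Closed under: union, concatenation, Kleene star
  NOT closed under: intersection, complement
Operation 'concatenation' is in closed list -> Yes (closed)

1


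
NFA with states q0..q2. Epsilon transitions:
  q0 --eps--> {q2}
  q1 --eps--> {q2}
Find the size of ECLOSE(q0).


Starting from q0
Initialize closure = {q0}
Follow epsilon from q0 -> add q2
Final closure: {q0, q2}
Size = 2

2


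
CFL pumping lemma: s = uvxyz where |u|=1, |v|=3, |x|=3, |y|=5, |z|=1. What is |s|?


|s| = |u| + |v| + |x| + |y| + |z|
= 1 + 3 + 3 + 5 + 1
= 4 + 3 + 6
= 7 + 6
= 13

13


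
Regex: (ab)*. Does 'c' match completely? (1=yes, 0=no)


Pattern: (ab)*
String: 'c'
Pattern requires: zero or more repetitions of 'ab'
Length 1 is odd -> cannot be (ab)* -> no match
Result: 0

0


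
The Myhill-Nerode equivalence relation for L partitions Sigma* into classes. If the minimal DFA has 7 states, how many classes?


Myhill-Nerode theorem:
Number of equivalence classes = number of states in minimal DFA
Minimal DFA states = 7
Therefore equivalence classes = 7

7


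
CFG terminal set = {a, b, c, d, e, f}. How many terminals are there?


Terminal symbols: a, b, c, d, e, f
Counting each: a (#1), b (#2), c (#3), d (#4), e (#5), f (#6)
Total = 6

6


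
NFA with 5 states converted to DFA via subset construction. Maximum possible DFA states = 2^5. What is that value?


NFA has 5 states
Subset construction: each DFA state = subset of NFA states
Maximum subsets = 2^5
2^5 = 32

32


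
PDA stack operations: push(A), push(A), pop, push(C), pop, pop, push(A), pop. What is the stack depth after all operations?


Tracing stack operations:
  push(A) -> stack = [A], depth=1
  push(A) -> stack = [A,A], depth=2
  pop -> removed A, stack = [A], depth=1
  push(C) -> stack = [A,C], depth=2
  pop -> removed C, stack = [A], depth=1
  pop -> removed A, stack = [], depth=0
  push(A) -> stack = [A], depth=1
  pop -> removed A, stack = [], depth=0
Final depth = 0

0


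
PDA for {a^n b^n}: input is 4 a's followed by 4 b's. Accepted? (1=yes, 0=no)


Language requires equal numbers of a's and b's
PDA pushes for each 'a', pops for each 'b'
Number of a's = 4
Number of b's = 4
4 == 4 -> Accept

1


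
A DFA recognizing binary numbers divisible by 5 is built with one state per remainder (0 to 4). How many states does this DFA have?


Divisibility by 5 is tracked via the remainder mod 5: 0, 1, ..., 4
The construction assigns one state to each remainder
Number of remainders = 5

5


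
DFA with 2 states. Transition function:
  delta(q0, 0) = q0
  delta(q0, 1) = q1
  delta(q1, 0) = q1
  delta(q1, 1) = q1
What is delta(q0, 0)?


Looking up transition function:
delta(q0, 0) in the table
Row: q0, Column: 0
Result: q0

q0


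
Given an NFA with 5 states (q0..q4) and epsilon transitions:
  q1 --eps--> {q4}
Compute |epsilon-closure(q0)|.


Starting from q0
Initialize closure = {q0}
q0 has no outgoing epsilon transitions -> nothing to add
Final closure: {q0}
Size = 1

1


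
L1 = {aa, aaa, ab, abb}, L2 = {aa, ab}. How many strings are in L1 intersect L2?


L1 = {aa, aaa, ab, abb}
L2 = {aa, ab}
Checking each string in L1 against L2:
  'aa': in L2? Yes
  'aaa': in L2? No
  'ab': in L2? Yes
  'abb': in L2? No
Intersection = {aa, ab}
|L1 ∩ L2| = 2

2


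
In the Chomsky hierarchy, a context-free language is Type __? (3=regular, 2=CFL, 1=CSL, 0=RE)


Chomsky hierarchy levels:
  Type 3: Regular (DFA/NFA/regex)
  Type 2: Context-free (PDA)
  Type 1: Context-sensitive
  Type 0: Recursively enumerable (TM)
'context-free' corresponds to Type 2

2


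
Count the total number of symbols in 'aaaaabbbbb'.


String: 'aaaaabbbbb'
Counting characters:
  'a' appears 5 time(s)
  'b' appears 5 time(s)
Total length = 5 + 5 = 10

10


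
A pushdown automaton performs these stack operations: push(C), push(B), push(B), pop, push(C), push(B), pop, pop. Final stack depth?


Tracing stack operations:
  push(C) -> stack = [C], depth=1
  push(B) -> stack = [C,B], depth=2
  push(B) -> stack = [C,B,B], depth=3
  pop -> removed B, stack = [C,B], depth=2
  push(C) -> stack = [C,B,C], depth=3
  push(B) -> stack = [C,B,C,B], depth=4
  pop -> removed B, stack = [C,B,C], depth=3
  pop -> removed C, stack = [C,B], depth=2
Final depth = 2

2


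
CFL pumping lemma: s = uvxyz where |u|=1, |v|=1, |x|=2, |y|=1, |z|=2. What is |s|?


|s| = |u| + |v| + |x| + |y| + |z|
= 1 + 1 + 2 + 1 + 2
= 2 + 2 + 3
= 4 + 3
= 7

7


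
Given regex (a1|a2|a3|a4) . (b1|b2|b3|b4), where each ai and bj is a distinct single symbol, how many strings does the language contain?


First group: 4 alternatives
Second group: 4 alternatives
Concatenation: each choice from group 1 pairs with each from group 2
Total = 4 x 4 = 16

16


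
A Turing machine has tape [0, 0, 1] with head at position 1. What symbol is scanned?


Tape: [0, 0, 1]
Positions: 0 1 2
Values:    0 0 1
Head at position 1
tape[1] = 0

0


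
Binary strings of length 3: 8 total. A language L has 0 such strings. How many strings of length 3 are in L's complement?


Alphabet: {0,1}
String length: 3
Total strings of length 3 = 2^3 = 8
Strings in L = 0
Complement = total - |L|
= 8 - 0
= 8

8


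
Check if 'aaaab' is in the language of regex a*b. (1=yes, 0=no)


Pattern: a*b
String: 'aaaab'
Pattern requires: zero or more 'a's followed by exactly one 'b'
Found 4 leading 'a's
Remaining: 'b'
Remaining is exactly 'b' -> match
Result: 1

1


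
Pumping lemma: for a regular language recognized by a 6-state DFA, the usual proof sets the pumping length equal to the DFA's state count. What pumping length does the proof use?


Pumping lemma for regular languages (standard proof):
Take p = |Q|, the number of DFA states.
Any string of length >= |Q| passes through |Q|+1 states while reading its first |Q| symbols,
so by pigeonhole some state repeats, giving the loop that can be pumped.
Here |Q| = 6
Therefore the proof uses p = 6

6


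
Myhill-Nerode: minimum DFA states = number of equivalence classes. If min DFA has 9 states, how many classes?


Myhill-Nerode theorem:
Number of equivalence classes = number of states in minimal DFA
Minimal DFA states = 9
Therefore equivalence classes = 9

9


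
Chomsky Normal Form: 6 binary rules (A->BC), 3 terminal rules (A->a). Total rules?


CNF allows two rule forms:
  A -> BC (binary): 6 rules
  A -> a (terminal): 3 rules
Total = 6 + 3 = 9

9


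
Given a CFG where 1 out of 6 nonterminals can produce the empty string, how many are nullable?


Nonterminals: {S, A, B, C, D, E}
A nonterminal is nullable if it can derive epsilon
Counting nullable nonterminals: 1
Total nullable = 1

1


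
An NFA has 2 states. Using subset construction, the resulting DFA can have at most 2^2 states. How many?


NFA has 2 states
Subset construction: each DFA state = subset of NFA states
Maximum subsets = 2^2
2^2 = 4

4


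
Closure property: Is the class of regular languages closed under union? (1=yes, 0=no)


Regular languages are closed under all standard operations:
- Union: Yes (product construction)
- Intersection: Yes (product construction)
- Complement: Yes (swap accept/reject)
- Concatenation: Yes (NFA construction)
Operation: union -> Closed

1


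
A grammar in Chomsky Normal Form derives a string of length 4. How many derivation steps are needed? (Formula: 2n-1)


Chomsky Normal Form derivation:
String length n = 4
Each step either:
  - Splits a nonterminal into two (n-1 such steps)
  - Converts a nonterminal to terminal (n such steps)
Total = (n-1) + n = 2n - 1
= 2(4) - 1
= 8 - 1
= 7

7


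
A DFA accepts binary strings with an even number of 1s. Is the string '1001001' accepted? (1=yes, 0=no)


DFA has 2 states: q_even (start, accept=yes) and q_odd
Processing string '1001001' character by character:
  Position 0: read '1', 1-count=1 -> q_odd
  Position 1: read '0', 1-count=1 -> q_odd (no change)
  Position 2: read '0', 1-count=1 -> q_odd (no change)
  Position 3: read '1', 1-count=2 -> q_even
  Position 4: read '0', 1-count=2 -> q_even (no change)
  Position 5: read '0', 1-count=2 -> q_even (no change)
  Position 6: read '1', 1-count=3 -> q_odd
Final state: q_odd, total 1s = 3 (odd); the DFA requires an even count -> reject

0


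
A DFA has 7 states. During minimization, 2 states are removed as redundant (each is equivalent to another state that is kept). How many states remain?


Original DFA: 7 states
Redundant states removed: 2
Minimized states = original - removed
= 7 - 2
= 5

5


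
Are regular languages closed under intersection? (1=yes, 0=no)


Regular languages are closed under:
- Union (DFA product construction)
- Intersection (DFA product construction)
- Complement (swap accept/reject states)
- Concatenation (NFA construction)
- Kleene star (NFA construction)
intersection is in this list
Therefore: closed

1


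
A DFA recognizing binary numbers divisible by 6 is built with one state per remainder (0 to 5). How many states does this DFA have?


Divisibility by 6 is tracked via the remainder mod 6: 0, 1, ..., 5
The construction assigns one state to each remainder
Number of remainders = 6

6


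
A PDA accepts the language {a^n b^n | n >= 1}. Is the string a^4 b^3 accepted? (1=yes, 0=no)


Language requires equal numbers of a's and b's
PDA pushes for each 'a', pops for each 'b'
Number of a's = 4
Number of b's = 3
4 != 3 -> Reject

0


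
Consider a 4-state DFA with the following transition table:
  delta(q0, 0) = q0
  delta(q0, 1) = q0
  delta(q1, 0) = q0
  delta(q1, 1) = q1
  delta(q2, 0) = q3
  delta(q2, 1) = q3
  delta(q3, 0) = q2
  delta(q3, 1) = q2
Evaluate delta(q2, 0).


Looking up transition function:
delta(q2, 0) in the table
Row: q2, Column: 0
Result: q3

q3


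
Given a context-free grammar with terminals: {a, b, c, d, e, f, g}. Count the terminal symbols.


Terminal symbols: a, b, c, d, e, f, g
Counting each: a (#1), b (#2), c (#3), d (#4), e (#5), f (#6), g (#7)
Total = 7

7
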